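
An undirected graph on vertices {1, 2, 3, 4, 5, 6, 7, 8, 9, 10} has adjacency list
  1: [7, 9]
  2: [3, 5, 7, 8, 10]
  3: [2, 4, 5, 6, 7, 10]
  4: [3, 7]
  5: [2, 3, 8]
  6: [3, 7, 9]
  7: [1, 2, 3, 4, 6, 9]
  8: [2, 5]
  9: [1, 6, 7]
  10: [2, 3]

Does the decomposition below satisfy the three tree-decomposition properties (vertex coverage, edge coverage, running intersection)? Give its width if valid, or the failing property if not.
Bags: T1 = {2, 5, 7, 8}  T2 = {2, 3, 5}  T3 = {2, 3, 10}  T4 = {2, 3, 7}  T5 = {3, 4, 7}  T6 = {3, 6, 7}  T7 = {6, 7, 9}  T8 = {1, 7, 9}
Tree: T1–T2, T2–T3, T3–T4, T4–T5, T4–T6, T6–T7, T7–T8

No — bags containing vertex 7 are not connected in the tree.

A tree decomposition must satisfy three properties: every vertex lies in some bag; for every edge, both endpoints lie together in some bag; and for every vertex, the bags containing it form a connected subtree. Here bags containing vertex 7 are not connected in the tree, so the decomposition is invalid.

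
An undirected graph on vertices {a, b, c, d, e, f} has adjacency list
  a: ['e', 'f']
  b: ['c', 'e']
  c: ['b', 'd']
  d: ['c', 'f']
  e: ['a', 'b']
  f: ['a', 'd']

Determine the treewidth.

2

A width-2 tree decomposition is:
Bags: B1 = {a, e, f}  B2 = {d, e, f}  B3 = {c, d, e}  B4 = {b, c, e}
Tree: B1–B2, B2–B3, B3–B4
Every bag has size at most 3, so the width is 3 − 1 = 2 and tw(G) ≤ 2. For the lower bound, G contains the cycle e–a–f–d–c–b–e, so G is not a forest; only forests have treewidth ≤ 1, hence tw(G) ≥ 2. Therefore the treewidth is 2.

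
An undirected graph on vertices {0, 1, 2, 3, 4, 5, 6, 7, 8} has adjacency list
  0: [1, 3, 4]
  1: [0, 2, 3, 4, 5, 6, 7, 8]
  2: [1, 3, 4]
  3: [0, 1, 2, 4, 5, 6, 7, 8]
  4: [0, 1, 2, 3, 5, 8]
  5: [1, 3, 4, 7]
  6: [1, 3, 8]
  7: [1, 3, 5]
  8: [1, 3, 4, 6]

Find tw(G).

3

A width-3 tree decomposition is:
Bags: B1 = {0, 1, 3, 4}  B2 = {1, 2, 3, 4}  B3 = {1, 3, 4, 8}  B4 = {1, 3, 4, 5}  B5 = {1, 3, 5, 7}  B6 = {1, 3, 6, 8}
Tree: B1–B2, B2–B3, B1–B4, B4–B5, B3–B6
The largest bag has 4 vertices, giving width 3; this decomposition certifies tw(G) ≤ 3. Conversely, {0, 1, 3, 4} is a clique of size 4, and the vertices of any clique must share a bag in every tree decomposition; so some bag has ≥ 4 vertices and tw(G) ≥ 3. The upper and lower bounds meet at 3, so that is the treewidth.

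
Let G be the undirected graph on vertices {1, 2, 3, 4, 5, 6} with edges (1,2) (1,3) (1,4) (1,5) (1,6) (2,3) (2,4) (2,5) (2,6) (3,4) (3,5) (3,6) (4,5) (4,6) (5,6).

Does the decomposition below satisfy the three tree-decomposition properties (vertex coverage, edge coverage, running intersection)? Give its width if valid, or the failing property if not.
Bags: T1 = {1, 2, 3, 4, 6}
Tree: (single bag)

A tree decomposition must satisfy three properties: every vertex lies in some bag; for every edge, both endpoints lie together in some bag; and for every vertex, the bags containing it form a connected subtree. Here vertex 5 appears in no bag, so the decomposition is invalid.

No — vertex 5 appears in no bag.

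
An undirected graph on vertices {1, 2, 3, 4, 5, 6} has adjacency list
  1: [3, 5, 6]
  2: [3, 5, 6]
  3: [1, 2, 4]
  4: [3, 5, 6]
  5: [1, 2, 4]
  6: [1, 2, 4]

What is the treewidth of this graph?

A width-3 tree decomposition is:
Bags: B1 = {1, 2, 4, 5}  B2 = {1, 2, 3, 4}  B3 = {1, 2, 4, 6}
Tree: B1–B2, B2–B3
The largest bag has 4 vertices, giving width 3; this decomposition certifies tw(G) ≤ 3. For the lower bound: the 4 vertex sets {4,5}, {1,3}, {2}, {6} are disjoint, each induces a connected subgraph, and every pair is joined by at least one edge of G. Contracting each set to a single vertex therefore yields K_{4} as a minor, and since treewidth is minor-monotone, tw(G) ≥ tw(K_{4}) = 3. Hence tw(G) = 3 exactly.

3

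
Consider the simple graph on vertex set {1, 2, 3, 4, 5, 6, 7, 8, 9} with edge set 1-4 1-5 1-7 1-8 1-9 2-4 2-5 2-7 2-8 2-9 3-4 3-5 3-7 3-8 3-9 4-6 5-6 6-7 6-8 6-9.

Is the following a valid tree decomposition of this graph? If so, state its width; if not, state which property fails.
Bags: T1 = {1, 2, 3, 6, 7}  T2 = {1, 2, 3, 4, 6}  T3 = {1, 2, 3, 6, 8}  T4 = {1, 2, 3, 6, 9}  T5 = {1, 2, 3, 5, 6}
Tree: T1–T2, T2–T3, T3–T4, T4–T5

Yes; width 4.

Checking the three conditions: (i) the bags cover all of {1, 2, 3, 4, 5, 6, 7, 8, 9}; (ii) for each edge, some bag contains both endpoints; (iii) the bags containing any fixed vertex form a subtree. All hold, so the decomposition is valid with width 5 − 1 = 4.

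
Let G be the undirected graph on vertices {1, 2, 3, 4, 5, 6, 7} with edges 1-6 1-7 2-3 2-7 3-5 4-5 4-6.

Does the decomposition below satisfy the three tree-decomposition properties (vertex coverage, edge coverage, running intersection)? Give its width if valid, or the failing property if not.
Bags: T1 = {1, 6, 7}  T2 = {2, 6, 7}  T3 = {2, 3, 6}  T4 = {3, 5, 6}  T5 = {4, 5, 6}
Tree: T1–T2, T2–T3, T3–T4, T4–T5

Every vertex of G appears in some bag (union = {1, 2, 3, 4, 5, 6, 7}); every edge is covered by a bag; and for each vertex v the set of bags containing v is connected in the bag tree. The decomposition is therefore valid. The largest bag has 3 vertices, so the width is 2.

Yes; width 2.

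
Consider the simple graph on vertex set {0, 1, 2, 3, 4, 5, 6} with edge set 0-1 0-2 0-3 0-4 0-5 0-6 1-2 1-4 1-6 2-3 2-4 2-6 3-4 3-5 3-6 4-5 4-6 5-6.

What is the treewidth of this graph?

4

A width-4 tree decomposition is:
Bags: B1 = {0, 2, 3, 4, 6}  B2 = {0, 1, 2, 4, 6}  B3 = {0, 3, 4, 5, 6}
Tree: B1–B2, B1–B3
Every bag has size at most 5, so the width is 5 − 1 = 4 and tw(G) ≤ 4. On the other hand G contains the 5-clique {0, 1, 2, 4, 6}. A clique must lie in a single bag of any decomposition, so no decomposition can have width below 4. Hence tw(G) = 4 exactly.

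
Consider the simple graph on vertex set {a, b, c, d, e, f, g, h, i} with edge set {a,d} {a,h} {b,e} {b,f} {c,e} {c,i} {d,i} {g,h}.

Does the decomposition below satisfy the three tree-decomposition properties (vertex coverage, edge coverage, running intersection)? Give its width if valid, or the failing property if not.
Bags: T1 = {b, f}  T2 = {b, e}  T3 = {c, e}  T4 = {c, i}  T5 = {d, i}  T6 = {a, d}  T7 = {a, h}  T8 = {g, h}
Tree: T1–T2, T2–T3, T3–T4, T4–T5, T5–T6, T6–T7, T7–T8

Checking the three conditions: (i) the bags cover all of {a, b, c, d, e, f, g, h, i}; (ii) for each edge, some bag contains both endpoints; (iii) the bags containing any fixed vertex form a subtree. All hold, so the decomposition is valid with width 2 − 1 = 1.

Yes; width 1.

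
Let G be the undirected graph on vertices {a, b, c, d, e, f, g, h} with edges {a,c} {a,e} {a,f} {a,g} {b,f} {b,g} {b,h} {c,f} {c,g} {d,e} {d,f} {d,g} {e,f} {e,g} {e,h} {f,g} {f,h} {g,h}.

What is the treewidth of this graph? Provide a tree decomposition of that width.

Treewidth 3.
One optimal decomposition is:
Bags: B1 = {a, e, f, g}  B2 = {a, c, f, g}  B3 = {d, e, f, g}  B4 = {e, f, g, h}  B5 = {b, f, g, h}
Tree: B1–B2, B1–B3, B3–B4, B4–B5

Each bag holds 4 vertices, so the decomposition has width 3, which upper-bounds the treewidth. For the lower bound, the 4 vertices {d, e, f, g} are pairwise adjacent, and any tree decomposition puts a clique entirely inside one bag — forcing width ≥ 3. Combining the bounds, tw(G) = 3.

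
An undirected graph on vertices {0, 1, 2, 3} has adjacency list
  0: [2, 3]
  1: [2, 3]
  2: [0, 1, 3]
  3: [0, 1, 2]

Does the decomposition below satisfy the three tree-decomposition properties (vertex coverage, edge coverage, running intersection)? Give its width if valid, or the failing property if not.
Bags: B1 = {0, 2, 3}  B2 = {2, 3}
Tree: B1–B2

A tree decomposition must satisfy three properties: every vertex lies in some bag; for every edge, both endpoints lie together in some bag; and for every vertex, the bags containing it form a connected subtree. Here vertex 1 appears in no bag, so the decomposition is invalid.

No — vertex 1 appears in no bag.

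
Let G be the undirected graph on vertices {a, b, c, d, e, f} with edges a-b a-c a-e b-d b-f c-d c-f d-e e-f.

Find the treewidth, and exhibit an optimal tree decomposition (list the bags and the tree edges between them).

Every bag has size at most 4, so the width is 4 − 1 = 3 and tw(G) ≤ 3. For the lower bound: the 4 vertex sets {a,e}, {b,d}, {c}, {f} are disjoint, each induces a connected subgraph, and every pair is joined by at least one edge of G. Contracting each set to a single vertex therefore yields K_{4} as a minor, and since treewidth is minor-monotone, tw(G) ≥ tw(K_{4}) = 3. Hence tw(G) = 3 exactly.

Treewidth 3.
Bags: B1 = {a, b, c, e}  B2 = {b, c, d, e}  B3 = {b, c, e, f}
Tree: B1–B2, B2–B3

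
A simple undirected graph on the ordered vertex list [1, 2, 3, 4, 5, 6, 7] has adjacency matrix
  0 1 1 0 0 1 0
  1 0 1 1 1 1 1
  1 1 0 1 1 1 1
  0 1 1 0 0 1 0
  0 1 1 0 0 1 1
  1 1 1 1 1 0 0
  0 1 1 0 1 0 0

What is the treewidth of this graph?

A width-3 tree decomposition is:
Bags: B1 = {2, 3, 5, 6}  B2 = {1, 2, 3, 6}  B3 = {2, 3, 4, 6}  B4 = {2, 3, 5, 7}
Tree: B1–B2, B1–B3, B1–B4
The largest bag has 4 vertices, giving width 3; this decomposition certifies tw(G) ≤ 3. On the other hand G contains the 4-clique {1, 2, 3, 6}. A clique must lie in a single bag of any decomposition, so no decomposition can have width below 3. The upper and lower bounds meet at 3, so that is the treewidth.

3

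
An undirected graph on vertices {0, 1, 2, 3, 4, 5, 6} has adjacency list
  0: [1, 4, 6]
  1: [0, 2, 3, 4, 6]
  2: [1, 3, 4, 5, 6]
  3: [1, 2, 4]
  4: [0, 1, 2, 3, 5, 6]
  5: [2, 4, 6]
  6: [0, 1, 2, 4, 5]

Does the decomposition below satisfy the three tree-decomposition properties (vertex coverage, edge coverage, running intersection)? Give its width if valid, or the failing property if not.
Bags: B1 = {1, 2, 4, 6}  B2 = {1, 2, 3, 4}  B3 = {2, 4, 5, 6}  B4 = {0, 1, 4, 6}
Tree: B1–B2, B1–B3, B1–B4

Yes; width 3.

Every vertex of G appears in some bag (union = {0, 1, 2, 3, 4, 5, 6}); every edge is covered by a bag; and for each vertex v the set of bags containing v is connected in the bag tree. The decomposition is therefore valid. The largest bag has 4 vertices, so the width is 3.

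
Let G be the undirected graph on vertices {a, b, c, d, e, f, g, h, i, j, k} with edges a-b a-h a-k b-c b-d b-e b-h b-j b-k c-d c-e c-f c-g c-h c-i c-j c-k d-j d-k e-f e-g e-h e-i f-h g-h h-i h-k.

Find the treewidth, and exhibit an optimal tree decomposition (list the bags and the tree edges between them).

The largest bag has 4 vertices, giving width 3; this decomposition certifies tw(G) ≤ 3. Conversely, {b, c, d, j} is a clique of size 4, and the vertices of any clique must share a bag in every tree decomposition; so some bag has ≥ 4 vertices and tw(G) ≥ 3. The upper and lower bounds meet at 3, so that is the treewidth.

Treewidth 3.
One such decomposition:
Bags: B1 = {b, c, e, h}  B2 = {b, c, h, k}  B3 = {c, e, f, h}  B4 = {b, c, d, k}  B5 = {a, b, h, k}  B6 = {b, c, d, j}  B7 = {c, e, h, i}  B8 = {c, e, g, h}
Tree: B1–B2, B1–B3, B2–B4, B2–B5, B4–B6, B1–B7, B7–B8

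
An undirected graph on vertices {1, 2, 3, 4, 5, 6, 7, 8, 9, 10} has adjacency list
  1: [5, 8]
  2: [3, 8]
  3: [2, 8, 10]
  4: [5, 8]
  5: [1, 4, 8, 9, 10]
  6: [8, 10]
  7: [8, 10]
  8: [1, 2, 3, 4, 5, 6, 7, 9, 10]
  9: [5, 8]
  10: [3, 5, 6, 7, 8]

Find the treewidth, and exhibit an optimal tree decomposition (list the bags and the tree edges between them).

Each bag holds 3 vertices, so the decomposition has width 2, which upper-bounds the treewidth. On the other hand G contains the 3-clique {2, 3, 8}. A clique must lie in a single bag of any decomposition, so no decomposition can have width below 2. Hence tw(G) = 2 exactly.

Treewidth 2.
Bags: B1 = {7, 8, 10}  B2 = {5, 8, 10}  B3 = {6, 8, 10}  B4 = {4, 5, 8}  B5 = {3, 8, 10}  B6 = {1, 5, 8}  B7 = {2, 3, 8}  B8 = {5, 8, 9}
Tree: B1–B2, B1–B3, B2–B4, B2–B5, B4–B6, B5–B7, B4–B8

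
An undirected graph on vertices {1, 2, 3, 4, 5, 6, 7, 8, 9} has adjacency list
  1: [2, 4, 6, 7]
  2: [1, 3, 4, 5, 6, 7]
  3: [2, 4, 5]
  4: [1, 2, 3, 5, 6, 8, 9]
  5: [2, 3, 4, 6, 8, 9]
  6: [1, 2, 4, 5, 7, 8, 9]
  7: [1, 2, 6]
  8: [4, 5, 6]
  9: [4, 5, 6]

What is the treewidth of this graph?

A width-3 tree decomposition is:
Bags: B1 = {4, 5, 6, 9}  B2 = {2, 4, 5, 6}  B3 = {2, 3, 4, 5}  B4 = {1, 2, 4, 6}  B5 = {1, 2, 6, 7}  B6 = {4, 5, 6, 8}
Tree: B1–B2, B2–B3, B2–B4, B4–B5, B1–B6
The largest bag has 4 vertices, giving width 3; this decomposition certifies tw(G) ≤ 3. On the other hand G contains the 4-clique {1, 2, 4, 6}. A clique must lie in a single bag of any decomposition, so no decomposition can have width below 3. Hence tw(G) = 3 exactly.

3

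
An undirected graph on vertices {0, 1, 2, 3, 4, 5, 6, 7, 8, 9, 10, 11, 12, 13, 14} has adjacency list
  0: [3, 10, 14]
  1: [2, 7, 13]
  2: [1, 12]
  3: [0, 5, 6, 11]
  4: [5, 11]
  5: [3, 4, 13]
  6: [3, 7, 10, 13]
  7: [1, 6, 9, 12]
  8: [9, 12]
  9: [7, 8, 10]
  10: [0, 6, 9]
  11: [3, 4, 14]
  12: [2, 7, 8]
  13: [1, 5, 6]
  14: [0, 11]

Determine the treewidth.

A width-3 tree decomposition is:
Bags: B1 = {1, 2, 8, 12}  B2 = {1, 7, 8, 12}  B3 = {1, 7, 8, 9}  B4 = {1, 7, 9, 13}  B5 = {6, 7, 9, 13}  B6 = {6, 9, 10, 13}  B7 = {5, 6, 10, 13}  B8 = {3, 5, 6, 10}  B9 = {0, 3, 5, 10}  B10 = {0, 3, 4, 5}  B11 = {0, 3, 4, 11}  B12 = {0, 4, 11, 14}
Tree: B1–B2, B2–B3, B3–B4, B4–B5, B5–B6, B6–B7, B7–B8, B8–B9, B9–B10, B10–B11, B11–B12
Each bag holds 4 vertices, so the decomposition has width 3, which upper-bounds the treewidth. For the lower bound: the 4 vertex sets {2,8,12}, {1}, {7}, {6,9,10,13} are disjoint, each induces a connected subgraph, and every pair is joined by at least one edge of G. Contracting each set to a single vertex therefore yields K_{4} as a minor, and since treewidth is minor-monotone, tw(G) ≥ tw(K_{4}) = 3. The upper and lower bounds meet at 3, so that is the treewidth.

3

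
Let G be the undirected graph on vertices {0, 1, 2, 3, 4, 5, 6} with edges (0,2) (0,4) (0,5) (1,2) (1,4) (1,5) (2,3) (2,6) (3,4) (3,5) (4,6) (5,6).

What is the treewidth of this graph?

3

A width-3 tree decomposition is:
Bags: B1 = {2, 3, 4, 5}  B2 = {1, 2, 4, 5}  B3 = {0, 2, 4, 5}  B4 = {2, 4, 5, 6}
Tree: B1–B2, B2–B3, B3–B4
Every bag has size at most 4, so the width is 4 − 1 = 3 and tw(G) ≤ 3. For the lower bound: the 4 vertex sets {3,4}, {1,5}, {2}, {0} are disjoint, each induces a connected subgraph, and every pair is joined by at least one edge of G. Contracting each set to a single vertex therefore yields K_{4} as a minor, and since treewidth is minor-monotone, tw(G) ≥ tw(K_{4}) = 3. Therefore the treewidth is 3.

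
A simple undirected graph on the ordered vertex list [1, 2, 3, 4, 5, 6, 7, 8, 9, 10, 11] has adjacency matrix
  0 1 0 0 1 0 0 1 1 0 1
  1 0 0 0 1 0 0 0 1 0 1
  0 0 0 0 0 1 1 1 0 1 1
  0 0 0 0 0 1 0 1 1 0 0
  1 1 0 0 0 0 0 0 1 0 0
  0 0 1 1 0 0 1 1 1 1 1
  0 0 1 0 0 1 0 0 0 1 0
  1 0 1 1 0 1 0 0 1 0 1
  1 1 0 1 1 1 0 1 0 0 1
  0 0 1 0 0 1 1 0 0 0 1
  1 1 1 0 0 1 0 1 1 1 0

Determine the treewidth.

A width-3 tree decomposition is:
Bags: B1 = {3, 6, 8, 11}  B2 = {3, 6, 10, 11}  B3 = {6, 8, 9, 11}  B4 = {1, 8, 9, 11}  B5 = {4, 6, 8, 9}  B6 = {3, 6, 7, 10}  B7 = {1, 2, 9, 11}  B8 = {1, 2, 5, 9}
Tree: B1–B2, B1–B3, B3–B4, B3–B5, B2–B6, B4–B7, B7–B8
The largest bag has 4 vertices, giving width 3; this decomposition certifies tw(G) ≤ 3. Conversely, {1, 8, 9, 11} is a clique of size 4, and the vertices of any clique must share a bag in every tree decomposition; so some bag has ≥ 4 vertices and tw(G) ≥ 3. Hence tw(G) = 3 exactly.

3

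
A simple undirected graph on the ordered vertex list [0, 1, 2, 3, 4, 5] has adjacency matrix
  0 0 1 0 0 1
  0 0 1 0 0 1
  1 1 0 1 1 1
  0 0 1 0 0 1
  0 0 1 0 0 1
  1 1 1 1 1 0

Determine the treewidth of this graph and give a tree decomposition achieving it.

The largest bag has 3 vertices, giving width 2; this decomposition certifies tw(G) ≤ 2. Conversely, {0, 2, 5} is a clique of size 3, and the vertices of any clique must share a bag in every tree decomposition; so some bag has ≥ 3 vertices and tw(G) ≥ 2. Therefore the treewidth is 2.

Treewidth 2.
One optimal decomposition is:
Bags: B1 = {1, 2, 5}  B2 = {0, 2, 5}  B3 = {2, 3, 5}  B4 = {2, 4, 5}
Tree: B1–B2, B1–B3, B2–B4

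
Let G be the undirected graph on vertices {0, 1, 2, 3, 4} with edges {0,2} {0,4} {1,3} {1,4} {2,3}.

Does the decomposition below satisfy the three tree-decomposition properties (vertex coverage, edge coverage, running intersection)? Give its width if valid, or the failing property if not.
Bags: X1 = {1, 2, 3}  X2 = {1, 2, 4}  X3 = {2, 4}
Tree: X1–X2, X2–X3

No — vertex 0 appears in no bag.

A tree decomposition must satisfy three properties: every vertex lies in some bag; for every edge, both endpoints lie together in some bag; and for every vertex, the bags containing it form a connected subtree. Here vertex 0 appears in no bag, so the decomposition is invalid.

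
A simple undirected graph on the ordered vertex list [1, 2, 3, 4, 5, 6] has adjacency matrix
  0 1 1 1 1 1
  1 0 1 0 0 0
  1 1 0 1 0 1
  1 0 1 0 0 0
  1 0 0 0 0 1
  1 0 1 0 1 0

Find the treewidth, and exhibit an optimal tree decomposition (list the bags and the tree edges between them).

Treewidth 2.
One optimal decomposition is:
Bags: B1 = {1, 2, 3}  B2 = {1, 3, 6}  B3 = {1, 3, 4}  B4 = {1, 5, 6}
Tree: B1–B2, B1–B3, B2–B4

Each bag holds 3 vertices, so the decomposition has width 2, which upper-bounds the treewidth. On the other hand G contains the 3-clique {1, 2, 3}. A clique must lie in a single bag of any decomposition, so no decomposition can have width below 2. Therefore the treewidth is 2.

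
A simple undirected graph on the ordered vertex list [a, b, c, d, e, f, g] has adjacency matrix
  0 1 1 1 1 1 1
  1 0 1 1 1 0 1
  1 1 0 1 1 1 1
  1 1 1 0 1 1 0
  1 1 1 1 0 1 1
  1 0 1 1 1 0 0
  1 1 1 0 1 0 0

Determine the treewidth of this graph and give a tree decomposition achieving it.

The largest bag has 5 vertices, giving width 4; this decomposition certifies tw(G) ≤ 4. On the other hand G contains the 5-clique {a, c, d, e, f}. A clique must lie in a single bag of any decomposition, so no decomposition can have width below 4. The upper and lower bounds meet at 4, so that is the treewidth.

Treewidth 4.
One such decomposition:
Bags: B1 = {a, c, d, e, f}  B2 = {a, b, c, d, e}  B3 = {a, b, c, e, g}
Tree: B1–B2, B2–B3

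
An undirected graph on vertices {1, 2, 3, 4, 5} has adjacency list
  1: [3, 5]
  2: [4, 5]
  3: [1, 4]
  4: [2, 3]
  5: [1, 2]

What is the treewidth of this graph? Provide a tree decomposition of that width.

The largest bag has 3 vertices, giving width 2; this decomposition certifies tw(G) ≤ 2. The edges 5–2–4–3–1–5 form a cycle, so G is not a tree and its treewidth is at least 2. Therefore the treewidth is 2.

Treewidth 2.
One optimal decomposition is:
Bags: B1 = {2, 4, 5}  B2 = {3, 4, 5}  B3 = {1, 3, 5}
Tree: B1–B2, B2–B3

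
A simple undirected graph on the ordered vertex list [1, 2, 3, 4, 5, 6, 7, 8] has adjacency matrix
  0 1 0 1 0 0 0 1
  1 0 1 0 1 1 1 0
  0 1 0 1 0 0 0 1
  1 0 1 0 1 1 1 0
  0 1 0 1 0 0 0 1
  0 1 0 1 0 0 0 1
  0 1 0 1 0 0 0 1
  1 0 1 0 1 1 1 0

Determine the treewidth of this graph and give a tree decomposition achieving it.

Every bag has size at most 4, so the width is 4 − 1 = 3 and tw(G) ≤ 3. For the lower bound: the 4 vertex sets {4,7}, {2,5}, {8}, {3} are disjoint, each induces a connected subgraph, and every pair is joined by at least one edge of G. Contracting each set to a single vertex therefore yields K_{4} as a minor, and since treewidth is minor-monotone, tw(G) ≥ tw(K_{4}) = 3. Therefore the treewidth is 3.

Treewidth 3.
One such decomposition:
Bags: B1 = {2, 4, 7, 8}  B2 = {2, 4, 5, 8}  B3 = {2, 3, 4, 8}  B4 = {1, 2, 4, 8}  B5 = {2, 4, 6, 8}
Tree: B1–B2, B2–B3, B3–B4, B4–B5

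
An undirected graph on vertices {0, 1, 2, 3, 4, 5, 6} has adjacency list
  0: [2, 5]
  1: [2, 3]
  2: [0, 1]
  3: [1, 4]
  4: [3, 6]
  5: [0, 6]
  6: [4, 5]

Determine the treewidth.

A width-2 tree decomposition is:
Bags: B1 = {4, 5, 6}  B2 = {0, 4, 5}  B3 = {0, 2, 4}  B4 = {1, 2, 4}  B5 = {1, 3, 4}
Tree: B1–B2, B2–B3, B3–B4, B4–B5
The largest bag has 3 vertices, giving width 2; this decomposition certifies tw(G) ≤ 2. Since 4–6–5–0–2–1–3–4 is a cycle in G, G is not acyclic. Forests are exactly the graphs of treewidth ≤ 1, so tw(G) ≥ 2. Hence tw(G) = 2 exactly.

2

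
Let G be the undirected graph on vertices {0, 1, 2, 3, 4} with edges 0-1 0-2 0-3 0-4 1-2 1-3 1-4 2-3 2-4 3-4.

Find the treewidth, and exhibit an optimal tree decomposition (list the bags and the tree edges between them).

Treewidth 4.
Bags: B1 = {0, 1, 2, 3, 4}
Tree: (single bag)

A single bag containing all 5 vertices is trivially a valid decomposition of width 4. Conversely, {0, 1, 2, 3, 4} is a clique of size 5, and the vertices of any clique must share a bag in every tree decomposition; so some bag has ≥ 5 vertices and tw(G) ≥ 4. Therefore the treewidth is 4.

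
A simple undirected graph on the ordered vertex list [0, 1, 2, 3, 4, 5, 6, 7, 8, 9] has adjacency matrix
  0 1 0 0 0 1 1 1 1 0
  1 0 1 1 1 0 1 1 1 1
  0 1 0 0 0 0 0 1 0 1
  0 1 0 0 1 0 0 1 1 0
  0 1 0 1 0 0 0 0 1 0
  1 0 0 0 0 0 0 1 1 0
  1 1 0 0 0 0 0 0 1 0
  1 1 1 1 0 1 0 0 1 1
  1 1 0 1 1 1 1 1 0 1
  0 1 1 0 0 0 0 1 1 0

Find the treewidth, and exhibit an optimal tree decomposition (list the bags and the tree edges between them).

The largest bag has 4 vertices, giving width 3; this decomposition certifies tw(G) ≤ 3. On the other hand G contains the 4-clique {1, 3, 4, 8}. A clique must lie in a single bag of any decomposition, so no decomposition can have width below 3. Combining the bounds, tw(G) = 3.

Treewidth 3.
One such decomposition:
Bags: B1 = {0, 1, 7, 8}  B2 = {1, 7, 8, 9}  B3 = {1, 3, 7, 8}  B4 = {0, 5, 7, 8}  B5 = {1, 2, 7, 9}  B6 = {1, 3, 4, 8}  B7 = {0, 1, 6, 8}
Tree: B1–B2, B2–B3, B1–B4, B2–B5, B3–B6, B1–B7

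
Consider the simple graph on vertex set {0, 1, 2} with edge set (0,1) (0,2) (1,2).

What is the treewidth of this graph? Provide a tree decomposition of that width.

Treewidth 2.
One such decomposition:
Bags: B1 = {0, 1, 2}
Tree: (single bag)

With just one bag of size 3, the width is 3 − 1 = 2, so tw(G) ≤ 2. On the other hand G contains the 3-clique {0, 1, 2}. A clique must lie in a single bag of any decomposition, so no decomposition can have width below 2. Combining the bounds, tw(G) = 2.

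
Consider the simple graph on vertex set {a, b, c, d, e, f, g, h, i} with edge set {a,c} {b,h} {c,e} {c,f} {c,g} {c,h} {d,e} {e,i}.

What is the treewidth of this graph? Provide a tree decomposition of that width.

Treewidth 1.
One such decomposition:
Bags: B1 = {c, e}  B2 = {d, e}  B3 = {c, g}  B4 = {c, h}  B5 = {a, c}  B6 = {b, h}  B7 = {c, f}  B8 = {e, i}
Tree: B1–B2, B1–B3, B1–B4, B3–B5, B4–B6, B1–B7, B2–B8

Every bag has size at most 2, so the width is 2 − 1 = 1 and tw(G) ≤ 1. Since G has at least one edge (e.g. c–e), it is not an edgeless graph, so tw(G) ≥ 1. Therefore the treewidth is 1.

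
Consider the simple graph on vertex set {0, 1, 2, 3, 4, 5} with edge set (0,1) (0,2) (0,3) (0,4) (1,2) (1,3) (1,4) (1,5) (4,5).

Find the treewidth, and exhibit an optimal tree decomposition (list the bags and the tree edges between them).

Treewidth 2.
One such decomposition:
Bags: B1 = {0, 1, 4}  B2 = {0, 1, 2}  B3 = {1, 4, 5}  B4 = {0, 1, 3}
Tree: B1–B2, B1–B3, B1–B4

The largest bag has 3 vertices, giving width 2; this decomposition certifies tw(G) ≤ 2. On the other hand G contains the 3-clique {0, 1, 2}. A clique must lie in a single bag of any decomposition, so no decomposition can have width below 2. Hence tw(G) = 2 exactly.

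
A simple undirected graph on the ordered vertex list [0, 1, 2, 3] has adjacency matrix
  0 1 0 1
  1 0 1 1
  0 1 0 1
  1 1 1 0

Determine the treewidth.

2

A width-2 tree decomposition is:
Bags: B1 = {0, 1, 3}  B2 = {1, 2, 3}
Tree: B1–B2
Every bag has size at most 3, so the width is 3 − 1 = 2 and tw(G) ≤ 2. For the lower bound, the 3 vertices {0, 1, 3} are pairwise adjacent, and any tree decomposition puts a clique entirely inside one bag — forcing width ≥ 2. Hence tw(G) = 2 exactly.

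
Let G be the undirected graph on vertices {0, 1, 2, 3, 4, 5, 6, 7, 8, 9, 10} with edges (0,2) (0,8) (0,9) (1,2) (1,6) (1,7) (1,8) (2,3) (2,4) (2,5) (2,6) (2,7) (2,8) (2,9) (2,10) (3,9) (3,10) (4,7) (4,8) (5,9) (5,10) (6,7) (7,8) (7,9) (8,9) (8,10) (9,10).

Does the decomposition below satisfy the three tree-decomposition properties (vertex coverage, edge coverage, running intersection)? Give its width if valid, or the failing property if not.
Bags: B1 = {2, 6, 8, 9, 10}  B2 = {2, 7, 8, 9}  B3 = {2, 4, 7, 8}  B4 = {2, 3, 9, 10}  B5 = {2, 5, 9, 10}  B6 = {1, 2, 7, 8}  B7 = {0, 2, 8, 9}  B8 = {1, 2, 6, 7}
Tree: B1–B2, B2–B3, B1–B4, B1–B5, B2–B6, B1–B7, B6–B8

No — bags containing vertex 6 are not connected in the tree.

A tree decomposition must satisfy three properties: every vertex lies in some bag; for every edge, both endpoints lie together in some bag; and for every vertex, the bags containing it form a connected subtree. Here bags containing vertex 6 are not connected in the tree, so the decomposition is invalid.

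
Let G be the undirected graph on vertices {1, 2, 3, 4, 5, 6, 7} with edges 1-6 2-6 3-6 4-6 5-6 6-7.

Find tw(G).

A width-1 tree decomposition is:
Bags: B1 = {2, 6}  B2 = {4, 6}  B3 = {5, 6}  B4 = {3, 6}  B5 = {6, 7}  B6 = {1, 6}
Tree: B1–B2, B1–B3, B3–B4, B2–B5, B4–B6
Each bag holds 2 vertices, so the decomposition has width 1, which upper-bounds the treewidth. Any graph with an edge has treewidth ≥ 1, and G has the edge 6–2. Hence tw(G) = 1 exactly.

1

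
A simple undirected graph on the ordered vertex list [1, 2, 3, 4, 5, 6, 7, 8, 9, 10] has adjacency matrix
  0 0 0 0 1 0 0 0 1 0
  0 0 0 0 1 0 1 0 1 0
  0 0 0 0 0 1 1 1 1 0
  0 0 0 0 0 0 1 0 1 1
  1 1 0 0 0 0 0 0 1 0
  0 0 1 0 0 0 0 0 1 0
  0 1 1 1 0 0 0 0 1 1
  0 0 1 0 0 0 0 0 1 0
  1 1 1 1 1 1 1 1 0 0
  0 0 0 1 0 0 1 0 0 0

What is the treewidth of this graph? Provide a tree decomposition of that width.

The largest bag has 3 vertices, giving width 2; this decomposition certifies tw(G) ≤ 2. Conversely, {1, 5, 9} is a clique of size 3, and the vertices of any clique must share a bag in every tree decomposition; so some bag has ≥ 3 vertices and tw(G) ≥ 2. Combining the bounds, tw(G) = 2.

Treewidth 2.
One optimal decomposition is:
Bags: B1 = {3, 7, 9}  B2 = {3, 8, 9}  B3 = {2, 7, 9}  B4 = {2, 5, 9}  B5 = {1, 5, 9}  B6 = {3, 6, 9}  B7 = {4, 7, 9}  B8 = {4, 7, 10}
Tree: B1–B2, B1–B3, B3–B4, B4–B5, B2–B6, B1–B7, B7–B8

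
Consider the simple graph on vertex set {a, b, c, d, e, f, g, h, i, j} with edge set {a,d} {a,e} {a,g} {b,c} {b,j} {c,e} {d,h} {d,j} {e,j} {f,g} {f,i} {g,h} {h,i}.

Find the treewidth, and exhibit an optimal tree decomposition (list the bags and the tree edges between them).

The largest bag has 3 vertices, giving width 2; this decomposition certifies tw(G) ≤ 2. The edges i–f–g–h–i form a cycle, so G is not a tree and its treewidth is at least 2. The upper and lower bounds meet at 2, so that is the treewidth.

Treewidth 2.
One optimal decomposition is:
Bags: B1 = {f, h, i}  B2 = {f, g, h}  B3 = {d, g, h}  B4 = {a, d, g}  B5 = {a, d, j}  B6 = {a, e, j}  B7 = {b, e, j}  B8 = {b, c, e}
Tree: B1–B2, B2–B3, B3–B4, B4–B5, B5–B6, B6–B7, B7–B8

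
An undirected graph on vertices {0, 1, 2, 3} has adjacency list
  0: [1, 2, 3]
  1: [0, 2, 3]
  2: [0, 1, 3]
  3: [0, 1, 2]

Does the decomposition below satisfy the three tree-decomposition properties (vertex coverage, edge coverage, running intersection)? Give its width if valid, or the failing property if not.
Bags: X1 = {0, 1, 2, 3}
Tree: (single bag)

Every vertex of G appears in some bag (union = {0, 1, 2, 3}); every edge is covered by a bag; and for each vertex v the set of bags containing v is connected in the bag tree. The decomposition is therefore valid. The largest bag has 4 vertices, so the width is 3.

Yes; width 3.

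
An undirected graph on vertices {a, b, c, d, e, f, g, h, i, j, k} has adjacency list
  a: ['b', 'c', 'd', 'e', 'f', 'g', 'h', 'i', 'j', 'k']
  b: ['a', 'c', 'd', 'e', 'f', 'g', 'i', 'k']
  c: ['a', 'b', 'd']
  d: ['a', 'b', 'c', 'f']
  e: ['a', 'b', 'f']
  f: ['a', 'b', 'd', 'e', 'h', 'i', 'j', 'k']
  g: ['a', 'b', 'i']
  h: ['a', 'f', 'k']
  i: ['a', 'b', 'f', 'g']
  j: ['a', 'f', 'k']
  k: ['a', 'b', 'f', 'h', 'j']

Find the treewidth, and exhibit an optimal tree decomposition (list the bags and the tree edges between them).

Treewidth 3.
Bags: B1 = {a, b, d, f}  B2 = {a, b, f, k}  B3 = {a, f, j, k}  B4 = {a, b, e, f}  B5 = {a, b, c, d}  B6 = {a, b, f, i}  B7 = {a, b, g, i}  B8 = {a, f, h, k}
Tree: B1–B2, B2–B3, B1–B4, B1–B5, B4–B6, B6–B7, B3–B8

The largest bag has 4 vertices, giving width 3; this decomposition certifies tw(G) ≤ 3. On the other hand G contains the 4-clique {a, b, g, i}. A clique must lie in a single bag of any decomposition, so no decomposition can have width below 3. Combining the bounds, tw(G) = 3.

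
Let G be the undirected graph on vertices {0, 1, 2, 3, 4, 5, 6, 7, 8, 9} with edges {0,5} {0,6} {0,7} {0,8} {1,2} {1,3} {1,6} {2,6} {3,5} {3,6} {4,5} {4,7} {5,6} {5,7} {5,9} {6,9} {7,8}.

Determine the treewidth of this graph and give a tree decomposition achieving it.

Treewidth 2.
One optimal decomposition is:
Bags: B1 = {0, 5, 7}  B2 = {0, 5, 6}  B3 = {3, 5, 6}  B4 = {5, 6, 9}  B5 = {0, 7, 8}  B6 = {1, 3, 6}  B7 = {4, 5, 7}  B8 = {1, 2, 6}
Tree: B1–B2, B2–B3, B2–B4, B1–B5, B3–B6, B1–B7, B6–B8

Every bag has size at most 3, so the width is 3 − 1 = 2 and tw(G) ≤ 2. On the other hand G contains the 3-clique {0, 7, 8}. A clique must lie in a single bag of any decomposition, so no decomposition can have width below 2. Therefore the treewidth is 2.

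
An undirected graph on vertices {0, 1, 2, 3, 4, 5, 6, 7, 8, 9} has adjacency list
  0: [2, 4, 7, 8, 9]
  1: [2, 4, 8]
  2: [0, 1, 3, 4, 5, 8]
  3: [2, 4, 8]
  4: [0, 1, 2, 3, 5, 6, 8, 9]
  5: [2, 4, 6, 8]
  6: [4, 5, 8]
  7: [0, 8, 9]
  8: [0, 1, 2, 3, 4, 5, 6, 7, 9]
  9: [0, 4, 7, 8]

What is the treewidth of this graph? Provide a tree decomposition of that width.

Every bag has size at most 4, so the width is 4 − 1 = 3 and tw(G) ≤ 3. For the lower bound, the 4 vertices {0, 4, 8, 9} are pairwise adjacent, and any tree decomposition puts a clique entirely inside one bag — forcing width ≥ 3. The upper and lower bounds meet at 3, so that is the treewidth.

Treewidth 3.
One optimal decomposition is:
Bags: B1 = {2, 4, 5, 8}  B2 = {0, 2, 4, 8}  B3 = {0, 4, 8, 9}  B4 = {2, 3, 4, 8}  B5 = {4, 5, 6, 8}  B6 = {1, 2, 4, 8}  B7 = {0, 7, 8, 9}
Tree: B1–B2, B2–B3, B1–B4, B1–B5, B4–B6, B3–B7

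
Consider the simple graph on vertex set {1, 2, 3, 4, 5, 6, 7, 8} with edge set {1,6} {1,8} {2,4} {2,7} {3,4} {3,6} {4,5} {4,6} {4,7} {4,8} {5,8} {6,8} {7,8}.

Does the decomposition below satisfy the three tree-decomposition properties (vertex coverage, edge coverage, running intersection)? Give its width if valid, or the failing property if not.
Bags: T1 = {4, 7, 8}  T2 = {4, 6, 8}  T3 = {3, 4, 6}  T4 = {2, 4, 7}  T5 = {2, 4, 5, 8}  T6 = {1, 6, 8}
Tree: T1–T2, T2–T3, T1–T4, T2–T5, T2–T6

A tree decomposition must satisfy three properties: every vertex lies in some bag; for every edge, both endpoints lie together in some bag; and for every vertex, the bags containing it form a connected subtree. Here bags containing vertex 2 are not connected in the tree, so the decomposition is invalid.

No — bags containing vertex 2 are not connected in the tree.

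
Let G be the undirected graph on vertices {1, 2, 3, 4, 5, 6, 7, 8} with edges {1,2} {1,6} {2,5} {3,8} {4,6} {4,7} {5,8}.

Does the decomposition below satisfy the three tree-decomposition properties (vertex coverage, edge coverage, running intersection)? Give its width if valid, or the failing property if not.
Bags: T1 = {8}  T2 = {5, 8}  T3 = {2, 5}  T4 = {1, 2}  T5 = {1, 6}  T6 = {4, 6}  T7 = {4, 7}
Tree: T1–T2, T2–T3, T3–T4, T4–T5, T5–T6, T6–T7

No — vertex 3 appears in no bag.

A tree decomposition must satisfy three properties: every vertex lies in some bag; for every edge, both endpoints lie together in some bag; and for every vertex, the bags containing it form a connected subtree. Here vertex 3 appears in no bag, so the decomposition is invalid.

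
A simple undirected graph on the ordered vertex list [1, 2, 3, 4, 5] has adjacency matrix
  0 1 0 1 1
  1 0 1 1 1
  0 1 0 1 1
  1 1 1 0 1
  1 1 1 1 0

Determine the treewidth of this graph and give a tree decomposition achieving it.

Treewidth 3.
One such decomposition:
Bags: B1 = {2, 3, 4, 5}  B2 = {1, 2, 4, 5}
Tree: B1–B2

Every bag has size at most 4, so the width is 4 − 1 = 3 and tw(G) ≤ 3. On the other hand G contains the 4-clique {1, 2, 4, 5}. A clique must lie in a single bag of any decomposition, so no decomposition can have width below 3. Hence tw(G) = 3 exactly.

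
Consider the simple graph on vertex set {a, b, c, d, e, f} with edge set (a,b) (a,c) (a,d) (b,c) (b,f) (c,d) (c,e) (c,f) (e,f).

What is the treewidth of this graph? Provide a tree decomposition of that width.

Treewidth 2.
One optimal decomposition is:
Bags: B1 = {c, e, f}  B2 = {b, c, f}  B3 = {a, b, c}  B4 = {a, c, d}
Tree: B1–B2, B2–B3, B3–B4

Every bag has size at most 3, so the width is 3 − 1 = 2 and tw(G) ≤ 2. On the other hand G contains the 3-clique {a, c, d}. A clique must lie in a single bag of any decomposition, so no decomposition can have width below 2. The upper and lower bounds meet at 2, so that is the treewidth.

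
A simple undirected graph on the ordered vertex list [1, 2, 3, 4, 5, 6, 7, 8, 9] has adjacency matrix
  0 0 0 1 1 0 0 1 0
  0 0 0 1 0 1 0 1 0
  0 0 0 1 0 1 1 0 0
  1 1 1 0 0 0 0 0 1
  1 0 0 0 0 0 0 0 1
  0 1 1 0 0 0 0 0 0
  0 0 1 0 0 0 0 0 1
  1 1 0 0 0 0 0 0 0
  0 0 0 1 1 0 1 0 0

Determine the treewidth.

3

A width-3 tree decomposition is:
Bags: B1 = {3, 5, 7, 9}  B2 = {3, 4, 5, 9}  B3 = {1, 3, 4, 5}  B4 = {1, 3, 4, 6}  B5 = {1, 2, 4, 6}  B6 = {1, 2, 6, 8}
Tree: B1–B2, B2–B3, B3–B4, B4–B5, B5–B6
The largest bag has 4 vertices, giving width 3; this decomposition certifies tw(G) ≤ 3. For the lower bound: the 4 vertex sets {5,7,9}, {3}, {4}, {1,2,6,8} are disjoint, each induces a connected subgraph, and every pair is joined by at least one edge of G. Contracting each set to a single vertex therefore yields K_{4} as a minor, and since treewidth is minor-monotone, tw(G) ≥ tw(K_{4}) = 3. Combining the bounds, tw(G) = 3.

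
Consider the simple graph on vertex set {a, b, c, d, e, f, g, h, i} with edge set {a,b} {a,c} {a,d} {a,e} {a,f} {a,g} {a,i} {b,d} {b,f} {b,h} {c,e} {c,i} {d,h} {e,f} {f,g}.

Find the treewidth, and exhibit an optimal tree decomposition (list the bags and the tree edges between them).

The largest bag has 3 vertices, giving width 2; this decomposition certifies tw(G) ≤ 2. For the lower bound, the 3 vertices {b, d, h} are pairwise adjacent, and any tree decomposition puts a clique entirely inside one bag — forcing width ≥ 2. Therefore the treewidth is 2.

Treewidth 2.
One such decomposition:
Bags: B1 = {a, e, f}  B2 = {a, c, e}  B3 = {a, f, g}  B4 = {a, b, f}  B5 = {a, b, d}  B6 = {b, d, h}  B7 = {a, c, i}
Tree: B1–B2, B1–B3, B1–B4, B4–B5, B5–B6, B2–B7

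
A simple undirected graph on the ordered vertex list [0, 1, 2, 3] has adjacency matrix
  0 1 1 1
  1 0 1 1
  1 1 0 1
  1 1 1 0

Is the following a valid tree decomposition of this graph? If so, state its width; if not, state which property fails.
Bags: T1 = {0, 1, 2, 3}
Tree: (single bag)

Checking the three conditions: (i) the bags cover all of {0, 1, 2, 3}; (ii) for each edge, some bag contains both endpoints; (iii) the bags containing any fixed vertex form a subtree. All hold, so the decomposition is valid with width 4 − 1 = 3.

Yes; width 3.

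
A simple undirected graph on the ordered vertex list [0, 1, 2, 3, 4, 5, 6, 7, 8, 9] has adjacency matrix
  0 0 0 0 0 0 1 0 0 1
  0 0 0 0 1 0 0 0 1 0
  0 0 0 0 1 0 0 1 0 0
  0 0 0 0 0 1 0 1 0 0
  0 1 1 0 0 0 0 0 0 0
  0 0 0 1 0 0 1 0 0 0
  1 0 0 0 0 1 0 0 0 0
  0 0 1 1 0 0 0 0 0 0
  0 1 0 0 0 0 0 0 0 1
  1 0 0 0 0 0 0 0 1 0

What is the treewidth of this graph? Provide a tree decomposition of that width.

Treewidth 2.
One such decomposition:
Bags: B1 = {0, 6, 9}  B2 = {5, 6, 9}  B3 = {3, 5, 9}  B4 = {3, 7, 9}  B5 = {2, 7, 9}  B6 = {2, 4, 9}  B7 = {1, 4, 9}  B8 = {1, 8, 9}
Tree: B1–B2, B2–B3, B3–B4, B4–B5, B5–B6, B6–B7, B7–B8

Each bag holds 3 vertices, so the decomposition has width 2, which upper-bounds the treewidth. For the lower bound, G contains the cycle 9–0–6–5–3–7–2–4–1–8–9, so G is not a forest; only forests have treewidth ≤ 1, hence tw(G) ≥ 2. The upper and lower bounds meet at 2, so that is the treewidth.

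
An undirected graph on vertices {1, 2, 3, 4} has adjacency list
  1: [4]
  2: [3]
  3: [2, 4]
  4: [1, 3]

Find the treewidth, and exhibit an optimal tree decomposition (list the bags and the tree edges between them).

Treewidth 1.
One optimal decomposition is:
Bags: B1 = {2, 3}  B2 = {3, 4}  B3 = {1, 4}
Tree: B1–B2, B2–B3

Each bag holds 2 vertices, so the decomposition has width 1, which upper-bounds the treewidth. G has an edge, so its treewidth is at least 1. Therefore the treewidth is 1.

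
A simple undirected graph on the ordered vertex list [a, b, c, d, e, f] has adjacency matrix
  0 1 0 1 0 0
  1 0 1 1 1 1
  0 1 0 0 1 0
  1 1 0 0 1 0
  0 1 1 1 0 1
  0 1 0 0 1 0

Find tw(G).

A width-2 tree decomposition is:
Bags: B1 = {b, d, e}  B2 = {b, c, e}  B3 = {b, e, f}  B4 = {a, b, d}
Tree: B1–B2, B2–B3, B1–B4
The largest bag has 3 vertices, giving width 2; this decomposition certifies tw(G) ≤ 2. For the lower bound, the 3 vertices {b, d, e} are pairwise adjacent, and any tree decomposition puts a clique entirely inside one bag — forcing width ≥ 2. Hence tw(G) = 2 exactly.

2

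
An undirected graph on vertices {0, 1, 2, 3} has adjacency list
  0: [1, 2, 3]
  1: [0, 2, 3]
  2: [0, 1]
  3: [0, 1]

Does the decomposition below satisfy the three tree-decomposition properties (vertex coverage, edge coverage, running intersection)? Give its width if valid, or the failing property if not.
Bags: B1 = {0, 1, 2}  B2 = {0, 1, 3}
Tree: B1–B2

Yes; width 2.

Every vertex of G appears in some bag (union = {0, 1, 2, 3}); every edge is covered by a bag; and for each vertex v the set of bags containing v is connected in the bag tree. The decomposition is therefore valid. The largest bag has 3 vertices, so the width is 2.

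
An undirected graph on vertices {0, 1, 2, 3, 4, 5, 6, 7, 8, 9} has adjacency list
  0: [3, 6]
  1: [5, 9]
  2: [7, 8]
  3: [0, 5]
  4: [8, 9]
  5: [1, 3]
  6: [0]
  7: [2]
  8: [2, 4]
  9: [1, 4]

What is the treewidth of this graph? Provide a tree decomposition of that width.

The largest bag has 2 vertices, giving width 1; this decomposition certifies tw(G) ≤ 1. G has an edge, so its treewidth is at least 1. The upper and lower bounds meet at 1, so that is the treewidth.

Treewidth 1.
One such decomposition:
Bags: B1 = {0, 6}  B2 = {0, 3}  B3 = {3, 5}  B4 = {1, 5}  B5 = {1, 9}  B6 = {4, 9}  B7 = {4, 8}  B8 = {2, 8}  B9 = {2, 7}
Tree: B1–B2, B2–B3, B3–B4, B4–B5, B5–B6, B6–B7, B7–B8, B8–B9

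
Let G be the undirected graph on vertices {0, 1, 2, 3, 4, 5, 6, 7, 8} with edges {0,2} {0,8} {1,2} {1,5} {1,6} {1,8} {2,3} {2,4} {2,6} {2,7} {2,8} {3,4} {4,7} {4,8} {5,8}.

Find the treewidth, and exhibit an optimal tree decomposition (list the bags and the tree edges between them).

Every bag has size at most 3, so the width is 3 − 1 = 2 and tw(G) ≤ 2. On the other hand G contains the 3-clique {0, 2, 8}. A clique must lie in a single bag of any decomposition, so no decomposition can have width below 2. The upper and lower bounds meet at 2, so that is the treewidth.

Treewidth 2.
Bags: B1 = {2, 3, 4}  B2 = {2, 4, 8}  B3 = {1, 2, 8}  B4 = {2, 4, 7}  B5 = {1, 5, 8}  B6 = {0, 2, 8}  B7 = {1, 2, 6}
Tree: B1–B2, B2–B3, B2–B4, B3–B5, B2–B6, B3–B7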